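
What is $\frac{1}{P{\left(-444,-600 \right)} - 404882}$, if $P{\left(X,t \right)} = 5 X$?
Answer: $- \frac{1}{407102} \approx -2.4564 \cdot 10^{-6}$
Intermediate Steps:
$\frac{1}{P{\left(-444,-600 \right)} - 404882} = \frac{1}{5 \left(-444\right) - 404882} = \frac{1}{-2220 - 404882} = \frac{1}{-407102} = - \frac{1}{407102}$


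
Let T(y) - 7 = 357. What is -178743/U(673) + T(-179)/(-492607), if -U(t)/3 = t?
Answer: 29349772695/331524511 ≈ 88.530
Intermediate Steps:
U(t) = -3*t
T(y) = 364 (T(y) = 7 + 357 = 364)
-178743/U(673) + T(-179)/(-492607) = -178743/((-3*673)) + 364/(-492607) = -178743/(-2019) + 364*(-1/492607) = -178743*(-1/2019) - 364/492607 = 59581/673 - 364/492607 = 29349772695/331524511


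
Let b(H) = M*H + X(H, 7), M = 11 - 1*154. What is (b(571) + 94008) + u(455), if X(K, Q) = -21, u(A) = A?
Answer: 12789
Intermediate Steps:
M = -143 (M = 11 - 154 = -143)
b(H) = -21 - 143*H (b(H) = -143*H - 21 = -21 - 143*H)
(b(571) + 94008) + u(455) = ((-21 - 143*571) + 94008) + 455 = ((-21 - 81653) + 94008) + 455 = (-81674 + 94008) + 455 = 12334 + 455 = 12789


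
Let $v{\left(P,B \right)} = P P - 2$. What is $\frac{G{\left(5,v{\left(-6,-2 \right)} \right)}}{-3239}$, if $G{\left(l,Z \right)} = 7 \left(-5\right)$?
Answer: $\frac{35}{3239} \approx 0.010806$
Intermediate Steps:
$v{\left(P,B \right)} = -2 + P^{2}$ ($v{\left(P,B \right)} = P^{2} - 2 = -2 + P^{2}$)
$G{\left(l,Z \right)} = -35$
$\frac{G{\left(5,v{\left(-6,-2 \right)} \right)}}{-3239} = - \frac{35}{-3239} = \left(-35\right) \left(- \frac{1}{3239}\right) = \frac{35}{3239}$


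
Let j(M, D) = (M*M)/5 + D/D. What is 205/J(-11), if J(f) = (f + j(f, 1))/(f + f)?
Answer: -22550/71 ≈ -317.61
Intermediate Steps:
j(M, D) = 1 + M²/5 (j(M, D) = M²*(⅕) + 1 = M²/5 + 1 = 1 + M²/5)
J(f) = (1 + f + f²/5)/(2*f) (J(f) = (f + (1 + f²/5))/(f + f) = (1 + f + f²/5)/((2*f)) = (1 + f + f²/5)*(1/(2*f)) = (1 + f + f²/5)/(2*f))
205/J(-11) = 205/(((⅒)*(5 + (-11)² + 5*(-11))/(-11))) = 205/(((⅒)*(-1/11)*(5 + 121 - 55))) = 205/(((⅒)*(-1/11)*71)) = 205/(-71/110) = 205*(-110/71) = -22550/71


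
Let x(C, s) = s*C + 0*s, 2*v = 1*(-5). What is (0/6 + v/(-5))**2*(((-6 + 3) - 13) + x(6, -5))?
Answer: -23/2 ≈ -11.500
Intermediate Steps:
v = -5/2 (v = (1*(-5))/2 = (1/2)*(-5) = -5/2 ≈ -2.5000)
x(C, s) = C*s (x(C, s) = C*s + 0 = C*s)
(0/6 + v/(-5))**2*(((-6 + 3) - 13) + x(6, -5)) = (0/6 - 5/2/(-5))**2*(((-6 + 3) - 13) + 6*(-5)) = (0*(1/6) - 5/2*(-1/5))**2*((-3 - 13) - 30) = (0 + 1/2)**2*(-16 - 30) = (1/2)**2*(-46) = (1/4)*(-46) = -23/2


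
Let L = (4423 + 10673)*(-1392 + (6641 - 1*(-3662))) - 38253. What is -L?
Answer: -134482203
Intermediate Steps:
L = 134482203 (L = 15096*(-1392 + (6641 + 3662)) - 38253 = 15096*(-1392 + 10303) - 38253 = 15096*8911 - 38253 = 134520456 - 38253 = 134482203)
-L = -1*134482203 = -134482203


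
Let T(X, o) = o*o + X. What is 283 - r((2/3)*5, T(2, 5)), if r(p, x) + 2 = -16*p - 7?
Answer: 1036/3 ≈ 345.33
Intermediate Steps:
T(X, o) = X + o² (T(X, o) = o² + X = X + o²)
r(p, x) = -9 - 16*p (r(p, x) = -2 + (-16*p - 7) = -2 + (-7 - 16*p) = -9 - 16*p)
283 - r((2/3)*5, T(2, 5)) = 283 - (-9 - 16*2/3*5) = 283 - (-9 - 16*2*(⅓)*5) = 283 - (-9 - 32*5/3) = 283 - (-9 - 16*10/3) = 283 - (-9 - 160/3) = 283 - 1*(-187/3) = 283 + 187/3 = 1036/3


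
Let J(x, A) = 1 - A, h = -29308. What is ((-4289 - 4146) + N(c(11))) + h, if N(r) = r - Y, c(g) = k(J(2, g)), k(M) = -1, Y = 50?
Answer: -37794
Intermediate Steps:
c(g) = -1
N(r) = -50 + r (N(r) = r - 1*50 = r - 50 = -50 + r)
((-4289 - 4146) + N(c(11))) + h = ((-4289 - 4146) + (-50 - 1)) - 29308 = (-8435 - 51) - 29308 = -8486 - 29308 = -37794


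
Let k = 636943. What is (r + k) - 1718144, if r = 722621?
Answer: -358580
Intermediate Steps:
(r + k) - 1718144 = (722621 + 636943) - 1718144 = 1359564 - 1718144 = -358580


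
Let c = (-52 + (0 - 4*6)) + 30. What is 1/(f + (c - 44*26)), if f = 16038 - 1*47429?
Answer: -1/32581 ≈ -3.0693e-5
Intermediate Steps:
f = -31391 (f = 16038 - 47429 = -31391)
c = -46 (c = (-52 + (0 - 24)) + 30 = (-52 - 24) + 30 = -76 + 30 = -46)
1/(f + (c - 44*26)) = 1/(-31391 + (-46 - 44*26)) = 1/(-31391 + (-46 - 1144)) = 1/(-31391 - 1190) = 1/(-32581) = -1/32581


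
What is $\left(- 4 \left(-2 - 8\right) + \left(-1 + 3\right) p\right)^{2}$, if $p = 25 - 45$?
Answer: $0$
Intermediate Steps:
$p = -20$ ($p = 25 - 45 = -20$)
$\left(- 4 \left(-2 - 8\right) + \left(-1 + 3\right) p\right)^{2} = \left(- 4 \left(-2 - 8\right) + \left(-1 + 3\right) \left(-20\right)\right)^{2} = \left(\left(-4\right) \left(-10\right) + 2 \left(-20\right)\right)^{2} = \left(40 - 40\right)^{2} = 0^{2} = 0$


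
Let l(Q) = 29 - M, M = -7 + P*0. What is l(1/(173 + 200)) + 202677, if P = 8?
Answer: 202713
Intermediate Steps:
M = -7 (M = -7 + 8*0 = -7 + 0 = -7)
l(Q) = 36 (l(Q) = 29 - 1*(-7) = 29 + 7 = 36)
l(1/(173 + 200)) + 202677 = 36 + 202677 = 202713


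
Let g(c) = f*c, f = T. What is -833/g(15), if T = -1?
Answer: 833/15 ≈ 55.533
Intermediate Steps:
f = -1
g(c) = -c
-833/g(15) = -833/((-1*15)) = -833/(-15) = -833*(-1/15) = 833/15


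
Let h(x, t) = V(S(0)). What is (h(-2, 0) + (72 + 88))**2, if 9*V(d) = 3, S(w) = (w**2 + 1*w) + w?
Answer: 231361/9 ≈ 25707.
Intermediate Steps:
S(w) = w**2 + 2*w (S(w) = (w**2 + w) + w = (w + w**2) + w = w**2 + 2*w)
V(d) = 1/3 (V(d) = (1/9)*3 = 1/3)
h(x, t) = 1/3
(h(-2, 0) + (72 + 88))**2 = (1/3 + (72 + 88))**2 = (1/3 + 160)**2 = (481/3)**2 = 231361/9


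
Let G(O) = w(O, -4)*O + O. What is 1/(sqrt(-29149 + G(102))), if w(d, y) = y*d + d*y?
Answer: -I*sqrt(112279)/112279 ≈ -0.0029844*I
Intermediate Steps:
w(d, y) = 2*d*y (w(d, y) = d*y + d*y = 2*d*y)
G(O) = O - 8*O**2 (G(O) = (2*O*(-4))*O + O = (-8*O)*O + O = -8*O**2 + O = O - 8*O**2)
1/(sqrt(-29149 + G(102))) = 1/(sqrt(-29149 + 102*(1 - 8*102))) = 1/(sqrt(-29149 + 102*(1 - 816))) = 1/(sqrt(-29149 + 102*(-815))) = 1/(sqrt(-29149 - 83130)) = 1/(sqrt(-112279)) = 1/(I*sqrt(112279)) = -I*sqrt(112279)/112279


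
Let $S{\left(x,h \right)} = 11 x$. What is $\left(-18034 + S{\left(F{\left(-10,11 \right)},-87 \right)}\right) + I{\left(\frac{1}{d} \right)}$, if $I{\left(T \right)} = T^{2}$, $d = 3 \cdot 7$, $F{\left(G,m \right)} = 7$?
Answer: $- \frac{7919036}{441} \approx -17957.0$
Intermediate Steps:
$d = 21$
$\left(-18034 + S{\left(F{\left(-10,11 \right)},-87 \right)}\right) + I{\left(\frac{1}{d} \right)} = \left(-18034 + 11 \cdot 7\right) + \left(\frac{1}{21}\right)^{2} = \left(-18034 + 77\right) + \left(\frac{1}{21}\right)^{2} = -17957 + \frac{1}{441} = - \frac{7919036}{441}$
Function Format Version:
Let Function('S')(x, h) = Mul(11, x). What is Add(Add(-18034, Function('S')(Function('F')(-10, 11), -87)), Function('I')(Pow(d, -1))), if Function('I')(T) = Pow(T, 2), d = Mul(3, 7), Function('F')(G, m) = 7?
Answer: Rational(-7919036, 441) ≈ -17957.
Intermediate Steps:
d = 21
Add(Add(-18034, Function('S')(Function('F')(-10, 11), -87)), Function('I')(Pow(d, -1))) = Add(Add(-18034, Mul(11, 7)), Pow(Pow(21, -1), 2)) = Add(Add(-18034, 77), Pow(Rational(1, 21), 2)) = Add(-17957, Rational(1, 441)) = Rational(-7919036, 441)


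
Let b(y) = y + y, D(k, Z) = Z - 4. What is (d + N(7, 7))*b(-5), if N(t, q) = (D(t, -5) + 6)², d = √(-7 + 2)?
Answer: -90 - 10*I*√5 ≈ -90.0 - 22.361*I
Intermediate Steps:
D(k, Z) = -4 + Z
d = I*√5 (d = √(-5) = I*√5 ≈ 2.2361*I)
b(y) = 2*y
N(t, q) = 9 (N(t, q) = ((-4 - 5) + 6)² = (-9 + 6)² = (-3)² = 9)
(d + N(7, 7))*b(-5) = (I*√5 + 9)*(2*(-5)) = (9 + I*√5)*(-10) = -90 - 10*I*√5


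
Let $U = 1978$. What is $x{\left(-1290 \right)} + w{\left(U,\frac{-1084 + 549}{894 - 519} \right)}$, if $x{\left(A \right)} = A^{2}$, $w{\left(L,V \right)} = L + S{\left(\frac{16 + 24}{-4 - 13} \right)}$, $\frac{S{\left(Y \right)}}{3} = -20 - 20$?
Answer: $1665958$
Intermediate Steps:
$S{\left(Y \right)} = -120$ ($S{\left(Y \right)} = 3 \left(-20 - 20\right) = 3 \left(-40\right) = -120$)
$w{\left(L,V \right)} = -120 + L$ ($w{\left(L,V \right)} = L - 120 = -120 + L$)
$x{\left(-1290 \right)} + w{\left(U,\frac{-1084 + 549}{894 - 519} \right)} = \left(-1290\right)^{2} + \left(-120 + 1978\right) = 1664100 + 1858 = 1665958$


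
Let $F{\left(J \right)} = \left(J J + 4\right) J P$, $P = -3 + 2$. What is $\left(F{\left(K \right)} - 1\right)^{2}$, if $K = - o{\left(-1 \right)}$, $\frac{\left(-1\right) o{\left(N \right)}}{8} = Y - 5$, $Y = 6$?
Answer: $297025$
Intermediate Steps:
$o{\left(N \right)} = -8$ ($o{\left(N \right)} = - 8 \left(6 - 5\right) = \left(-8\right) 1 = -8$)
$P = -1$
$K = 8$ ($K = \left(-1\right) \left(-8\right) = 8$)
$F{\left(J \right)} = - J \left(4 + J^{2}\right)$ ($F{\left(J \right)} = \left(J J + 4\right) J \left(-1\right) = \left(J^{2} + 4\right) J \left(-1\right) = \left(4 + J^{2}\right) J \left(-1\right) = J \left(4 + J^{2}\right) \left(-1\right) = - J \left(4 + J^{2}\right)$)
$\left(F{\left(K \right)} - 1\right)^{2} = \left(\left(-1\right) 8 \left(4 + 8^{2}\right) - 1\right)^{2} = \left(\left(-1\right) 8 \left(4 + 64\right) - 1\right)^{2} = \left(\left(-1\right) 8 \cdot 68 - 1\right)^{2} = \left(-544 - 1\right)^{2} = \left(-545\right)^{2} = 297025$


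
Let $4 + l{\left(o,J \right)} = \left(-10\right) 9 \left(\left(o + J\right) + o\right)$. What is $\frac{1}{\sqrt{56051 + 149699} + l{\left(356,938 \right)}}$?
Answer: $- \frac{74252}{11026616133} - \frac{5 \sqrt{8230}}{22053232266} \approx -6.7545 \cdot 10^{-6}$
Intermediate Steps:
$l{\left(o,J \right)} = -4 - 180 o - 90 J$ ($l{\left(o,J \right)} = -4 + \left(-10\right) 9 \left(\left(o + J\right) + o\right) = -4 - 90 \left(\left(J + o\right) + o\right) = -4 - 90 \left(J + 2 o\right) = -4 - \left(90 J + 180 o\right) = -4 - 180 o - 90 J$)
$\frac{1}{\sqrt{56051 + 149699} + l{\left(356,938 \right)}} = \frac{1}{\sqrt{56051 + 149699} - 148504} = \frac{1}{\sqrt{205750} - 148504} = \frac{1}{5 \sqrt{8230} - 148504} = \frac{1}{-148504 + 5 \sqrt{8230}}$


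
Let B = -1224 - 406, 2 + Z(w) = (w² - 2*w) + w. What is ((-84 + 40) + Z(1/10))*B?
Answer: 751267/10 ≈ 75127.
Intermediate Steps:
Z(w) = -2 + w² - w (Z(w) = -2 + ((w² - 2*w) + w) = -2 + (w² - w) = -2 + w² - w)
B = -1630
((-84 + 40) + Z(1/10))*B = ((-84 + 40) + (-2 + (1/10)² - 1/10))*(-1630) = (-44 + (-2 + (⅒)² - 1*⅒))*(-1630) = (-44 + (-2 + 1/100 - ⅒))*(-1630) = (-44 - 209/100)*(-1630) = -4609/100*(-1630) = 751267/10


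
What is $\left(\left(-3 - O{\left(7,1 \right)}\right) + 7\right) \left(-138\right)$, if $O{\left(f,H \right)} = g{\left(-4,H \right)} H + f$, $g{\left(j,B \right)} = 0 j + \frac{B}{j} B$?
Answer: $\frac{759}{2} \approx 379.5$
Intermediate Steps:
$g{\left(j,B \right)} = \frac{B^{2}}{j}$ ($g{\left(j,B \right)} = 0 + \frac{B^{2}}{j} = \frac{B^{2}}{j}$)
$O{\left(f,H \right)} = f - \frac{H^{3}}{4}$ ($O{\left(f,H \right)} = \frac{H^{2}}{-4} H + f = H^{2} \left(- \frac{1}{4}\right) H + f = - \frac{H^{2}}{4} H + f = - \frac{H^{3}}{4} + f = f - \frac{H^{3}}{4}$)
$\left(\left(-3 - O{\left(7,1 \right)}\right) + 7\right) \left(-138\right) = \left(\left(-3 - \left(7 - \frac{1^{3}}{4}\right)\right) + 7\right) \left(-138\right) = \left(\left(-3 - \left(7 - \frac{1}{4}\right)\right) + 7\right) \left(-138\right) = \left(\left(-3 - \frac{27}{4}\right) + 7\right) \left(-138\right) = \left(- \frac{39}{4} + 7\right) \left(-138\right) = \left(- \frac{11}{4}\right) \left(-138\right) = \frac{759}{2}$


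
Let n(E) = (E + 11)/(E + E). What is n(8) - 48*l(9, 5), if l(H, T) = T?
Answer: -3821/16 ≈ -238.81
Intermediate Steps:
n(E) = (11 + E)/(2*E) (n(E) = (11 + E)/((2*E)) = (11 + E)*(1/(2*E)) = (11 + E)/(2*E))
n(8) - 48*l(9, 5) = (1/2)*(11 + 8)/8 - 48*5 = (1/2)*(1/8)*19 - 240 = 19/16 - 240 = -3821/16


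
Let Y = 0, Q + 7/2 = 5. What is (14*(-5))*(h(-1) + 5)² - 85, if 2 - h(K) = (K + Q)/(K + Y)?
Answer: -8045/2 ≈ -4022.5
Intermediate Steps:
Q = 3/2 (Q = -7/2 + 5 = 3/2 ≈ 1.5000)
h(K) = 2 - (3/2 + K)/K (h(K) = 2 - (K + 3/2)/(K + 0) = 2 - (3/2 + K)/K)
(14*(-5))*(h(-1) + 5)² - 85 = (14*(-5))*((-3/2 - 1)/(-1) + 5)² - 85 = -70*(-1*(-5/2) + 5)² - 85 = -70*(5/2 + 5)² - 85 = -70*(15/2)² - 85 = -70*225/4 - 85 = -7875/2 - 85 = -8045/2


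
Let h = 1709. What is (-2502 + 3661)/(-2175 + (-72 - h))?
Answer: -1159/3956 ≈ -0.29297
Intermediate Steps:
(-2502 + 3661)/(-2175 + (-72 - h)) = (-2502 + 3661)/(-2175 + (-72 - 1*1709)) = 1159/(-2175 + (-72 - 1709)) = 1159/(-2175 - 1781) = 1159/(-3956) = 1159*(-1/3956) = -1159/3956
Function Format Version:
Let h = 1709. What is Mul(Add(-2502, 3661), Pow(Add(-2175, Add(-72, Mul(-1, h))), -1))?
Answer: Rational(-1159, 3956) ≈ -0.29297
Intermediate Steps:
Mul(Add(-2502, 3661), Pow(Add(-2175, Add(-72, Mul(-1, h))), -1)) = Mul(Add(-2502, 3661), Pow(Add(-2175, Add(-72, Mul(-1, 1709))), -1)) = Mul(1159, Pow(Add(-2175, Add(-72, -1709)), -1)) = Mul(1159, Pow(Add(-2175, -1781), -1)) = Mul(1159, Pow(-3956, -1)) = Mul(1159, Rational(-1, 3956)) = Rational(-1159, 3956)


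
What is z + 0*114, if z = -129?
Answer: -129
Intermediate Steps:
z + 0*114 = -129 + 0*114 = -129 + 0 = -129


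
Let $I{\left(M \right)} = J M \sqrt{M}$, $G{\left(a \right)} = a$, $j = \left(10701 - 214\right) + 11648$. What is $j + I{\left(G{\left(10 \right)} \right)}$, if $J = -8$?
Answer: $22135 - 80 \sqrt{10} \approx 21882.0$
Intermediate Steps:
$j = 22135$ ($j = 10487 + 11648 = 22135$)
$I{\left(M \right)} = - 8 M^{\frac{3}{2}}$ ($I{\left(M \right)} = - 8 M \sqrt{M} = - 8 M^{\frac{3}{2}}$)
$j + I{\left(G{\left(10 \right)} \right)} = 22135 - 8 \cdot 10^{\frac{3}{2}} = 22135 - 8 \cdot 10 \sqrt{10} = 22135 - 80 \sqrt{10}$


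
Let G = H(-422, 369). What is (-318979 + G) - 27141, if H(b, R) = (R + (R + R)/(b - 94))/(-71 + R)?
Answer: -8870331749/25628 ≈ -3.4612e+5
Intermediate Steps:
H(b, R) = (R + 2*R/(-94 + b))/(-71 + R) (H(b, R) = (R + (2*R)/(-94 + b))/(-71 + R) = (R + 2*R/(-94 + b))/(-71 + R))
G = 31611/25628 (G = 369*(-92 - 422)/(6674 - 94*369 - 71*(-422) + 369*(-422)) = 369*(-514)/(6674 - 34686 + 29962 - 155718) = 369*(-514)/(-153768) = 369*(-1/153768)*(-514) = 31611/25628 ≈ 1.2335)
(-318979 + G) - 27141 = (-318979 + 31611/25628) - 27141 = -8174762201/25628 - 27141 = -8870331749/25628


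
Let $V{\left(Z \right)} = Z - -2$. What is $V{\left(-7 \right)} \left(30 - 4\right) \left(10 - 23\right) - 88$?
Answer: $1602$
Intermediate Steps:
$V{\left(Z \right)} = 2 + Z$ ($V{\left(Z \right)} = Z + 2 = 2 + Z$)
$V{\left(-7 \right)} \left(30 - 4\right) \left(10 - 23\right) - 88 = \left(2 - 7\right) \left(30 - 4\right) \left(10 - 23\right) - 88 = - 5 \cdot 26 \left(-13\right) - 88 = \left(-5\right) \left(-338\right) - 88 = 1690 - 88 = 1602$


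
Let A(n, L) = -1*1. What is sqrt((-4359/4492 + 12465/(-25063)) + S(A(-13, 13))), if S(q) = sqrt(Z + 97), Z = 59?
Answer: sqrt(-4650871030120353 + 6337465494168008*sqrt(39))/56291498 ≈ 3.3200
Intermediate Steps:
A(n, L) = -1
S(q) = 2*sqrt(39) (S(q) = sqrt(59 + 97) = sqrt(156) = 2*sqrt(39))
sqrt((-4359/4492 + 12465/(-25063)) + S(A(-13, 13))) = sqrt((-4359/4492 + 12465/(-25063)) + 2*sqrt(39)) = sqrt((-4359*1/4492 + 12465*(-1/25063)) + 2*sqrt(39)) = sqrt((-4359/4492 - 12465/25063) + 2*sqrt(39)) = sqrt(-165242397/112582996 + 2*sqrt(39))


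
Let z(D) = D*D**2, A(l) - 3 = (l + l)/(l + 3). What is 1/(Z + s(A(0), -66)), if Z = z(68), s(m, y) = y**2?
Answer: 1/318788 ≈ 3.1369e-6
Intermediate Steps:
A(l) = 3 + 2*l/(3 + l) (A(l) = 3 + (l + l)/(l + 3) = 3 + (2*l)/(3 + l) = 3 + 2*l/(3 + l))
z(D) = D**3
Z = 314432 (Z = 68**3 = 314432)
1/(Z + s(A(0), -66)) = 1/(314432 + (-66)**2) = 1/(314432 + 4356) = 1/318788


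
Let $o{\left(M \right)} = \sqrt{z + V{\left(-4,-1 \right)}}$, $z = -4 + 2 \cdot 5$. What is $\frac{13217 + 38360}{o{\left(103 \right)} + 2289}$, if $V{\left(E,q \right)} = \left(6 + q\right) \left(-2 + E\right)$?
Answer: $\frac{39353251}{1746515} - \frac{103154 i \sqrt{6}}{5239545} \approx 22.532 - 0.048225 i$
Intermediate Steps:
$V{\left(E,q \right)} = \left(-2 + E\right) \left(6 + q\right)$
$z = 6$ ($z = -4 + 10 = 6$)
$o{\left(M \right)} = 2 i \sqrt{6}$ ($o{\left(M \right)} = \sqrt{6 - 30} = \sqrt{-24} = 2 i \sqrt{6}$)
$\frac{13217 + 38360}{o{\left(103 \right)} + 2289} = \frac{13217 + 38360}{2 i \sqrt{6} + 2289} = \frac{51577}{2289 + 2 i \sqrt{6}}$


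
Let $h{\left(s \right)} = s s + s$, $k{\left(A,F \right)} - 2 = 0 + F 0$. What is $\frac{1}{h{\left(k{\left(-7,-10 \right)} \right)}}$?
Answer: $\frac{1}{6} \approx 0.16667$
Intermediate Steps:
$k{\left(A,F \right)} = 2$ ($k{\left(A,F \right)} = 2 + \left(0 + F 0\right) = 2 + \left(0 + 0\right) = 2 + 0 = 2$)
$h{\left(s \right)} = s + s^{2}$ ($h{\left(s \right)} = s^{2} + s = s + s^{2}$)
$\frac{1}{h{\left(k{\left(-7,-10 \right)} \right)}} = \frac{1}{2 \left(1 + 2\right)} = \frac{1}{2 \cdot 3} = \frac{1}{6}$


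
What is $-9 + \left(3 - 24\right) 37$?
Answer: $-786$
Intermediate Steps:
$-9 + \left(3 - 24\right) 37 = -9 - 777 = -786$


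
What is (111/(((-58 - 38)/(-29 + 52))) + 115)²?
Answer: 8003241/1024 ≈ 7815.7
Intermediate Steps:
(111/(((-58 - 38)/(-29 + 52))) + 115)² = (111/((-96/23)) + 115)² = (111/((-96*1/23)) + 115)² = (111/(-96/23) + 115)² = (111*(-23/96) + 115)² = (-851/32 + 115)² = (2829/32)² = 8003241/1024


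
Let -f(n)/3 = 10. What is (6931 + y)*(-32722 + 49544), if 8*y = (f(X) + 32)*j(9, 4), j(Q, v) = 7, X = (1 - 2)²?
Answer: 233245441/2 ≈ 1.1662e+8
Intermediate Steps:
X = 1 (X = (-1)² = 1)
f(n) = -30 (f(n) = -3*10 = -30)
y = 7/4 (y = ((-30 + 32)*7)/8 = (2*7)/8 = (⅛)*14 = 7/4 ≈ 1.7500)
(6931 + y)*(-32722 + 49544) = (6931 + 7/4)*(-32722 + 49544) = (27731/4)*16822 = 233245441/2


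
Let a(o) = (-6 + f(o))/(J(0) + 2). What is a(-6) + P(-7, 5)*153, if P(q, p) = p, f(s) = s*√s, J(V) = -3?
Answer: 771 + 6*I*√6 ≈ 771.0 + 14.697*I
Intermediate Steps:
f(s) = s^(3/2)
a(o) = 6 - o^(3/2) (a(o) = (-6 + o^(3/2))/(-3 + 2) = (-6 + o^(3/2))/(-1) = (-6 + o^(3/2))*(-1) = 6 - o^(3/2))
a(-6) + P(-7, 5)*153 = (6 - (-6)^(3/2)) + 5*153 = (6 - (-6)*I*√6) + 765 = (6 + 6*I*√6) + 765 = 771 + 6*I*√6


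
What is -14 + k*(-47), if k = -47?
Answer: 2195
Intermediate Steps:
-14 + k*(-47) = -14 - 47*(-47) = -14 + 2209 = 2195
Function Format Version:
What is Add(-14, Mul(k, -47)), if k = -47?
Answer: 2195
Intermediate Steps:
Add(-14, Mul(k, -47)) = Add(-14, Mul(-47, -47)) = Add(-14, 2209) = 2195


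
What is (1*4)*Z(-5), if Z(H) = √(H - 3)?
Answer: 8*I*√2 ≈ 11.314*I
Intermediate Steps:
Z(H) = √(-3 + H)
(1*4)*Z(-5) = (1*4)*√(-3 - 5) = 4*√(-8) = 4*(2*I*√2) = 8*I*√2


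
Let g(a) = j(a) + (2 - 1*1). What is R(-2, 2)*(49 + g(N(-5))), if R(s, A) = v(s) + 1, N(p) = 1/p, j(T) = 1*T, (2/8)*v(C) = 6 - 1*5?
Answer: 249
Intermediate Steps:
v(C) = 4 (v(C) = 4*(6 - 1*5) = 4*(6 - 5) = 4*1 = 4)
j(T) = T
R(s, A) = 5 (R(s, A) = 4 + 1 = 5)
g(a) = 1 + a (g(a) = a + (2 - 1*1) = a + (2 - 1) = a + 1 = 1 + a)
R(-2, 2)*(49 + g(N(-5))) = 5*(49 + (1 + 1/(-5))) = 5*(49 + (1 - ⅕)) = 5*(49 + ⅘) = 5*(249/5) = 249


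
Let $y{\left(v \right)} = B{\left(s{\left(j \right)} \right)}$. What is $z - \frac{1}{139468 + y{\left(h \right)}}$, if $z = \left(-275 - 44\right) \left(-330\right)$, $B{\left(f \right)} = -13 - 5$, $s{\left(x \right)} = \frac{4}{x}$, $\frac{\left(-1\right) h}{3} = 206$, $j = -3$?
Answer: $\frac{14679901499}{139450} \approx 1.0527 \cdot 10^{5}$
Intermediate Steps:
$h = -618$ ($h = \left(-3\right) 206 = -618$)
$B{\left(f \right)} = -18$ ($B{\left(f \right)} = -13 - 5 = -18$)
$y{\left(v \right)} = -18$
$z = 105270$ ($z = \left(-275 - 44\right) \left(-330\right) = \left(-319\right) \left(-330\right) = 105270$)
$z - \frac{1}{139468 + y{\left(h \right)}} = 105270 - \frac{1}{139468 - 18} = 105270 - \frac{1}{139450} = \frac{14679901499}{139450}$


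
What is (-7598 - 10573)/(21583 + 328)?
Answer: -18171/21911 ≈ -0.82931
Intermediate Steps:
(-7598 - 10573)/(21583 + 328) = -18171/21911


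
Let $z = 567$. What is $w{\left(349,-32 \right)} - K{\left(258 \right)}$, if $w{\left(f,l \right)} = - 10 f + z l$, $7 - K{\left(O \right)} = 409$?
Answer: $-21232$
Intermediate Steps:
$K{\left(O \right)} = -402$ ($K{\left(O \right)} = 7 - 409 = -402$)
$w{\left(f,l \right)} = - 10 f + 567 l$
$w{\left(349,-32 \right)} - K{\left(258 \right)} = \left(\left(-10\right) 349 + 567 \left(-32\right)\right) - -402 = \left(-3490 - 18144\right) + 402 = -21634 + 402 = -21232$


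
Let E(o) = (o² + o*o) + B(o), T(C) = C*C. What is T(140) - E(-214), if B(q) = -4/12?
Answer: -215975/3 ≈ -71992.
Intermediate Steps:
T(C) = C²
B(q) = -⅓ (B(q) = -4*1/12 = -⅓)
E(o) = -⅓ + 2*o² (E(o) = (o² + o*o) - ⅓ = (o² + o²) - ⅓ = 2*o² - ⅓ = -⅓ + 2*o²)
T(140) - E(-214) = 140² - (-⅓ + 2*(-214)²) = 19600 - (-⅓ + 2*45796) = 19600 - (-⅓ + 91592) = 19600 - 1*274775/3 = 19600 - 274775/3 = -215975/3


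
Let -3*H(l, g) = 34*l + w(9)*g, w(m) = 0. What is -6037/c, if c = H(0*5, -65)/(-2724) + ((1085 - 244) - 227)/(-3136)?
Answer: 9466016/307 ≈ 30834.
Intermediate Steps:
H(l, g) = -34*l/3 (H(l, g) = -(34*l + 0*g)/3 = -(34*l + 0)/3 = -34*l/3)
c = -307/1568 (c = -0*5/(-2724) + ((1085 - 244) - 227)/(-3136) = -34/3*0*(-1/2724) + (841 - 227)*(-1/3136) = 0*(-1/2724) + 614*(-1/3136) = 0 - 307/1568 = -307/1568 ≈ -0.19579)
-6037/c = -6037/(-307/1568) = -6037*(-1568/307) = 9466016/307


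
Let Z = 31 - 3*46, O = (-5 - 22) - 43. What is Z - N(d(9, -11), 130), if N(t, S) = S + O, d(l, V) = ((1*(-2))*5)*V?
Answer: -167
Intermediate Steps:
O = -70 (O = -27 - 43 = -70)
d(l, V) = -10*V (d(l, V) = (-2*5)*V = -10*V)
N(t, S) = -70 + S (N(t, S) = S - 70 = -70 + S)
Z = -107 (Z = 31 - 138 = -107)
Z - N(d(9, -11), 130) = -107 - (-70 + 130) = -107 - 1*60 = -107 - 60 = -167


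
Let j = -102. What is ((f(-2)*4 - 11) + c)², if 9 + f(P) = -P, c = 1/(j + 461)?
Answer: 196000000/128881 ≈ 1520.8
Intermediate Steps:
c = 1/359 (c = 1/(-102 + 461) = 1/359 ≈ 0.0027855)
f(P) = -9 - P
((f(-2)*4 - 11) + c)² = (((-9 - 1*(-2))*4 - 11) + 1/359)² = (((-9 + 2)*4 - 11) + 1/359)² = ((-7*4 - 11) + 1/359)² = ((-28 - 11) + 1/359)² = (-39 + 1/359)² = (-14000/359)² = 196000000/128881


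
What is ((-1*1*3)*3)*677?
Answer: -6093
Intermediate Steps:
((-1*1*3)*3)*677 = (-1*3*3)*677 = -3*3*677 = -9*677 = -6093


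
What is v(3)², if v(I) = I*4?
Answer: 144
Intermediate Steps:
v(I) = 4*I
v(3)² = (4*3)² = 12² = 144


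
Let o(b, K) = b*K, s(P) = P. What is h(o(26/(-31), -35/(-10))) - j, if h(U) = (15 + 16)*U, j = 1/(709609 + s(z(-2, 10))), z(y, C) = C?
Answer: -64575330/709619 ≈ -91.000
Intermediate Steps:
o(b, K) = K*b
j = 1/709619 (j = 1/(709609 + 10) = 1/709619 ≈ 1.4092e-6)
h(U) = 31*U
h(o(26/(-31), -35/(-10))) - j = 31*((-35/(-10))*(26/(-31))) - 1*1/709619 = 31*((-35*(-⅒))*(26*(-1/31))) - 1/709619 = 31*((7/2)*(-26/31)) - 1/709619 = 31*(-91/31) - 1/709619 = -91 - 1/709619 = -64575330/709619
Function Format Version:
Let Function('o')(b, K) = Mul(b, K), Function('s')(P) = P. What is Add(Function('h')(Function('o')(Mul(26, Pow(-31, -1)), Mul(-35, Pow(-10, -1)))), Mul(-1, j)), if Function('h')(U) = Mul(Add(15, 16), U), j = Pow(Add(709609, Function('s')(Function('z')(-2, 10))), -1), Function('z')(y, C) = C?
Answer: Rational(-64575330, 709619) ≈ -91.000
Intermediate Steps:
Function('o')(b, K) = Mul(K, b)
j = Rational(1, 709619) (j = Pow(Add(709609, 10), -1) = Pow(709619, -1) = Rational(1, 709619) ≈ 1.4092e-6)
Function('h')(U) = Mul(31, U)
Add(Function('h')(Function('o')(Mul(26, Pow(-31, -1)), Mul(-35, Pow(-10, -1)))), Mul(-1, j)) = Add(Mul(31, Mul(Mul(-35, Pow(-10, -1)), Mul(26, Pow(-31, -1)))), Mul(-1, Rational(1, 709619))) = Add(Mul(31, Mul(Mul(-35, Rational(-1, 10)), Mul(26, Rational(-1, 31)))), Rational(-1, 709619)) = Add(Mul(31, Mul(Rational(7, 2), Rational(-26, 31))), Rational(-1, 709619)) = Add(Mul(31, Rational(-91, 31)), Rational(-1, 709619)) = Add(-91, Rational(-1, 709619)) = Rational(-64575330, 709619)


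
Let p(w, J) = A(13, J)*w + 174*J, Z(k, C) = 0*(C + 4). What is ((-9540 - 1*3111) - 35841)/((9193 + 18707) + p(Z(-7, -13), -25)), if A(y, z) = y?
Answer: -8082/3925 ≈ -2.0591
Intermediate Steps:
Z(k, C) = 0 (Z(k, C) = 0*(4 + C) = 0)
p(w, J) = 13*w + 174*J
((-9540 - 1*3111) - 35841)/((9193 + 18707) + p(Z(-7, -13), -25)) = ((-9540 - 1*3111) - 35841)/((9193 + 18707) + (13*0 + 174*(-25))) = ((-9540 - 3111) - 35841)/(27900 + (0 - 4350)) = (-12651 - 35841)/(27900 - 4350) = -48492/23550 = -48492*1/23550 = -8082/3925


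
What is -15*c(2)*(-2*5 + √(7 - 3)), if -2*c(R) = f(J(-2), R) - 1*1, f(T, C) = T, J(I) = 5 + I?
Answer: -120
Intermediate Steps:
c(R) = -1 (c(R) = -((5 - 2) - 1*1)/2 = -(3 - 1)/2 = -½*2 = -1)
-15*c(2)*(-2*5 + √(7 - 3)) = -(-15)*(-2*5 + √(7 - 3)) = -(-15)*(-10 + √4) = -(-15)*(-10 + 2) = -(-15)*(-8) = -15*8 = -120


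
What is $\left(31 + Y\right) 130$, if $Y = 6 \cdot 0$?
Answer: $4030$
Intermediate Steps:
$Y = 0$
$\left(31 + Y\right) 130 = \left(31 + 0\right) 130 = 31 \cdot 130 = 4030$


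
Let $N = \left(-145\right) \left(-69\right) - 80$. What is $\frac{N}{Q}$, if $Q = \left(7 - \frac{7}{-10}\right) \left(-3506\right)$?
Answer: $- \frac{49625}{134981} \approx -0.36764$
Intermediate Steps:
$N = 9925$ ($N = 10005 - 80 = 9925$)
$Q = - \frac{134981}{5}$ ($Q = \left(7 - - \frac{7}{10}\right) \left(-3506\right) = \left(7 + \frac{7}{10}\right) \left(-3506\right) = \frac{77}{10} \left(-3506\right) = - \frac{134981}{5} \approx -26996.0$)
$\frac{N}{Q} = \frac{9925}{- \frac{134981}{5}} = 9925 \left(- \frac{5}{134981}\right) = - \frac{49625}{134981}$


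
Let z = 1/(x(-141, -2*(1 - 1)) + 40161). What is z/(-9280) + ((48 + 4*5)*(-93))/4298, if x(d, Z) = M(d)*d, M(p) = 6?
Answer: -1153634200549/784048036800 ≈ -1.4714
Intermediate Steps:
x(d, Z) = 6*d
z = 1/39315 (z = 1/(6*(-141) + 40161) = 1/(-846 + 40161) = 1/39315 ≈ 2.5436e-5)
z/(-9280) + ((48 + 4*5)*(-93))/4298 = (1/39315)/(-9280) + ((48 + 4*5)*(-93))/4298 = (1/39315)*(-1/9280) + ((48 + 20)*(-93))*(1/4298) = -1/364843200 + (68*(-93))*(1/4298) = -1/364843200 - 6324*1/4298 = -1/364843200 - 3162/2149 = -1153634200549/784048036800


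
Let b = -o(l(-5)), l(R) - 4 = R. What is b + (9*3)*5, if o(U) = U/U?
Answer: 134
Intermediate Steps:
l(R) = 4 + R
o(U) = 1
b = -1 (b = -1*1 = -1)
b + (9*3)*5 = -1 + (9*3)*5 = -1 + 27*5 = -1 + 135 = 134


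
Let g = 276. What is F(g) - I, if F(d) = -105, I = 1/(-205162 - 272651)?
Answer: -50170364/477813 ≈ -105.00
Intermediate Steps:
I = -1/477813 (I = 1/(-477813) = -1/477813 ≈ -2.0929e-6)
F(g) - I = -105 - 1*(-1/477813) = -105 + 1/477813 = -50170364/477813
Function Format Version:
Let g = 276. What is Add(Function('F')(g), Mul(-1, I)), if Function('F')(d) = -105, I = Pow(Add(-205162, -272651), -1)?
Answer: Rational(-50170364, 477813) ≈ -105.00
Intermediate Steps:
I = Rational(-1, 477813) (I = Pow(-477813, -1) = Rational(-1, 477813) ≈ -2.0929e-6)
Add(Function('F')(g), Mul(-1, I)) = Add(-105, Mul(-1, Rational(-1, 477813))) = Add(-105, Rational(1, 477813)) = Rational(-50170364, 477813)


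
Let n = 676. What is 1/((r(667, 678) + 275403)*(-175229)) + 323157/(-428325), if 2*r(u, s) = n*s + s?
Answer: -9530349492588581/12631900117750350 ≈ -0.75447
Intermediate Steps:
r(u, s) = 677*s/2 (r(u, s) = (676*s + s)/2 = (677*s)/2 = 677*s/2)
1/((r(667, 678) + 275403)*(-175229)) + 323157/(-428325) = 1/(((677/2)*678 + 275403)*(-175229)) + 323157/(-428325) = -1/175229/(229503 + 275403) + 323157*(-1/428325) = -1/175229/504906 - 107719/142775 = (1/504906)*(-1/175229) - 107719/142775 = -1/88474173474 - 107719/142775 = -9530349492588581/12631900117750350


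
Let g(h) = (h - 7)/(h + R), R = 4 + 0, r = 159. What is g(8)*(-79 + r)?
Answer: 20/3 ≈ 6.6667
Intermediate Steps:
R = 4
g(h) = (-7 + h)/(4 + h) (g(h) = (h - 7)/(h + 4) = (-7 + h)/(4 + h))
g(8)*(-79 + r) = ((-7 + 8)/(4 + 8))*(-79 + 159) = (1/12)*80 = 20/3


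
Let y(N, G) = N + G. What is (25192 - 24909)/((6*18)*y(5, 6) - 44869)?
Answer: -283/43681 ≈ -0.0064788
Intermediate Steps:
y(N, G) = G + N
(25192 - 24909)/((6*18)*y(5, 6) - 44869) = (25192 - 24909)/((6*18)*(6 + 5) - 44869) = 283/(108*11 - 44869) = 283/(1188 - 44869) = 283/(-43681) = 283*(-1/43681) = -283/43681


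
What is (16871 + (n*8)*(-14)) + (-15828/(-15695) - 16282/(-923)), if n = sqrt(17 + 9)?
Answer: 244671643669/14486485 - 112*sqrt(26) ≈ 16319.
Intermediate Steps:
n = sqrt(26) ≈ 5.0990
(16871 + (n*8)*(-14)) + (-15828/(-15695) - 16282/(-923)) = (16871 + (sqrt(26)*8)*(-14)) + (-15828/(-15695) - 16282/(-923)) = (16871 + (8*sqrt(26))*(-14)) + (-15828*(-1/15695) - 16282*(-1/923)) = (16871 - 112*sqrt(26)) + (15828/15695 + 16282/923) = (16871 - 112*sqrt(26)) + 270155234/14486485 = 244671643669/14486485 - 112*sqrt(26)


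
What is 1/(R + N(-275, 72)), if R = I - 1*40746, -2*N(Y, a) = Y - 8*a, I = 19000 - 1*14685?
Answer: -2/72011 ≈ -2.7774e-5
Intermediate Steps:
I = 4315 (I = 19000 - 14685 = 4315)
N(Y, a) = 4*a - Y/2 (N(Y, a) = -(Y - 8*a)/2 = 4*a - Y/2)
R = -36431 (R = 4315 - 1*40746 = 4315 - 40746 = -36431)
1/(R + N(-275, 72)) = 1/(-36431 + (4*72 - ½*(-275))) = 1/(-36431 + (288 + 275/2)) = 1/(-36431 + 851/2) = 1/(-72011/2) = -2/72011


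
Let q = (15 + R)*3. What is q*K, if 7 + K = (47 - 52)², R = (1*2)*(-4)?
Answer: 378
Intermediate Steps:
R = -8 (R = 2*(-4) = -8)
q = 21 (q = (15 - 8)*3 = 7*3 = 21)
K = 18 (K = -7 + (47 - 52)² = -7 + (-5)² = -7 + 25 = 18)
q*K = 21*18 = 378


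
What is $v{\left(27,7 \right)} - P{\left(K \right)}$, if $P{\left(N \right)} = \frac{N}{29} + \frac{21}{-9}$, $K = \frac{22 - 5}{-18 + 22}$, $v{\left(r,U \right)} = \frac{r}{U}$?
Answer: $\frac{14723}{2436} \approx 6.0439$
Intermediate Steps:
$K = \frac{17}{4} \approx 4.25$
$P{\left(N \right)} = - \frac{7}{3} + \frac{N}{29}$ ($P{\left(N \right)} = N \frac{1}{29} + 21 \left(- \frac{1}{9}\right) = \frac{N}{29} - \frac{7}{3} = - \frac{7}{3} + \frac{N}{29}$)
$v{\left(27,7 \right)} - P{\left(K \right)} = \frac{27}{7} - \left(- \frac{7}{3} + \frac{1}{29} \cdot \frac{17}{4}\right) = 27 \cdot \frac{1}{7} - \left(- \frac{7}{3} + \frac{17}{116}\right) = \frac{27}{7} - - \frac{761}{348} = \frac{27}{7} + \frac{761}{348} = \frac{14723}{2436}$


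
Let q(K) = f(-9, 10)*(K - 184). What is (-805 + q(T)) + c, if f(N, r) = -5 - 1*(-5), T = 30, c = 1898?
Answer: 1093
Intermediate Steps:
f(N, r) = 0 (f(N, r) = -5 + 5 = 0)
q(K) = 0 (q(K) = 0*(K - 184) = 0*(-184 + K) = 0)
(-805 + q(T)) + c = (-805 + 0) + 1898 = -805 + 1898 = 1093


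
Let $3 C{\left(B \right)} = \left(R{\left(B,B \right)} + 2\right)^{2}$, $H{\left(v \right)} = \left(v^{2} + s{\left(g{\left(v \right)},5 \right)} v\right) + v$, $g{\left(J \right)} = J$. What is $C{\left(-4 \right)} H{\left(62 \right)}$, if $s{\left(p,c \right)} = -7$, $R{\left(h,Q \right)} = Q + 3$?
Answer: $\frac{3472}{3} \approx 1157.3$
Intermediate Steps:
$R{\left(h,Q \right)} = 3 + Q$
$H{\left(v \right)} = v^{2} - 6 v$ ($H{\left(v \right)} = \left(v^{2} - 7 v\right) + v = v^{2} - 6 v$)
$C{\left(B \right)} = \frac{\left(5 + B\right)^{2}}{3}$ ($C{\left(B \right)} = \frac{\left(\left(3 + B\right) + 2\right)^{2}}{3} = \frac{\left(5 + B\right)^{2}}{3}$)
$C{\left(-4 \right)} H{\left(62 \right)} = \frac{\left(5 - 4\right)^{2}}{3} \cdot 62 \left(-6 + 62\right) = \frac{1^{2}}{3} \cdot 62 \cdot 56 = \frac{1}{3} \cdot 1 \cdot 3472 = \frac{1}{3} \cdot 3472 = \frac{3472}{3}$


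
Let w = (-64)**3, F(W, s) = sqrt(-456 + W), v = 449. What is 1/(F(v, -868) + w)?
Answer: -262144/68719476743 - I*sqrt(7)/68719476743 ≈ -3.8147e-6 - 3.8501e-11*I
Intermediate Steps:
w = -262144
1/(F(v, -868) + w) = 1/(sqrt(-456 + 449) - 262144) = 1/(sqrt(-7) - 262144) = 1/(I*sqrt(7) - 262144) = 1/(-262144 + I*sqrt(7))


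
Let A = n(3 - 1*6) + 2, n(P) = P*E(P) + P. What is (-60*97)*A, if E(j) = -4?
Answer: -64020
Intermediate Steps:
n(P) = -3*P (n(P) = P*(-4) + P = -4*P + P = -3*P)
A = 11 (A = -3*(3 - 1*6) + 2 = -3*(3 - 6) + 2 = -3*(-3) + 2 = 9 + 2 = 11)
(-60*97)*A = -60*97*11 = -5820*11 = -64020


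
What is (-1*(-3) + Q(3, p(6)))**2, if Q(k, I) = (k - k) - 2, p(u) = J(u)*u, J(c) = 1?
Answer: 1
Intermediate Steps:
p(u) = u (p(u) = 1*u = u)
Q(k, I) = -2 (Q(k, I) = 0 - 2 = -2)
(-1*(-3) + Q(3, p(6)))**2 = (-1*(-3) - 2)**2 = (3 - 2)**2 = 1**2 = 1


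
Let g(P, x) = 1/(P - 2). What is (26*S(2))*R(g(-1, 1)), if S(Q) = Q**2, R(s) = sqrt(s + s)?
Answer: 104*I*sqrt(6)/3 ≈ 84.916*I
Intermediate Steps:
g(P, x) = 1/(-2 + P)
R(s) = sqrt(2)*sqrt(s) (R(s) = sqrt(2*s) = sqrt(2)*sqrt(s))
(26*S(2))*R(g(-1, 1)) = (26*2**2)*(sqrt(2)*sqrt(1/(-2 - 1))) = (26*4)*(sqrt(2)*sqrt(1/(-3))) = 104*(sqrt(2)*sqrt(-1/3)) = 104*(sqrt(2)*(I*sqrt(3)/3)) = 104*(I*sqrt(6)/3) = 104*I*sqrt(6)/3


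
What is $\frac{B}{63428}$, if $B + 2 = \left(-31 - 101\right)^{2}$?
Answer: $\frac{8711}{31714} \approx 0.27467$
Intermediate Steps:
$B = 17422$ ($B = -2 + \left(-31 - 101\right)^{2} = -2 + \left(-132\right)^{2} = -2 + 17424 = 17422$)
$\frac{B}{63428} = \frac{17422}{63428} = 17422 \cdot \frac{1}{63428} = \frac{8711}{31714}$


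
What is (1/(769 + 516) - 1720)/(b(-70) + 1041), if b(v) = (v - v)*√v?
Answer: -736733/445895 ≈ -1.6523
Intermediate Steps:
b(v) = 0 (b(v) = 0*√v = 0)
(1/(769 + 516) - 1720)/(b(-70) + 1041) = (1/(769 + 516) - 1720)/(0 + 1041) = (1/1285 - 1720)/1041 = (1/1285 - 1720)*(1/1041) = -2210199/1285*1/1041 = -736733/445895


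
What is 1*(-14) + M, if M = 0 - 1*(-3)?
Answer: -11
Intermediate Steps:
M = 3 (M = 0 + 3 = 3)
1*(-14) + M = 1*(-14) + 3 = -14 + 3 = -11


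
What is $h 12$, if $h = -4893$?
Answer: $-58716$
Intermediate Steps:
$h 12 = \left(-4893\right) 12 = -58716$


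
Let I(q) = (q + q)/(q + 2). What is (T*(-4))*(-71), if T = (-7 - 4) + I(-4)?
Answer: -1988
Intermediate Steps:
I(q) = 2*q/(2 + q) (I(q) = (2*q)/(2 + q) = 2*q/(2 + q))
T = -7 (T = (-7 - 4) + 2*(-4)/(2 - 4) = -11 + 2*(-4)/(-2) = -11 + 2*(-4)*(-1/2) = -11 + 4 = -7)
(T*(-4))*(-71) = -7*(-4)*(-71) = 28*(-71) = -1988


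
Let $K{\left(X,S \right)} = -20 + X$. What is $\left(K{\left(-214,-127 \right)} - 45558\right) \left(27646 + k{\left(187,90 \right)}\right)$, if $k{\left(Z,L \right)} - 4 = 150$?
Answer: $-1273017600$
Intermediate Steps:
$k{\left(Z,L \right)} = 154$ ($k{\left(Z,L \right)} = 4 + 150 = 154$)
$\left(K{\left(-214,-127 \right)} - 45558\right) \left(27646 + k{\left(187,90 \right)}\right) = \left(\left(-20 - 214\right) - 45558\right) \left(27646 + 154\right) = \left(-234 - 45558\right) 27800 = \left(-45792\right) 27800 = -1273017600$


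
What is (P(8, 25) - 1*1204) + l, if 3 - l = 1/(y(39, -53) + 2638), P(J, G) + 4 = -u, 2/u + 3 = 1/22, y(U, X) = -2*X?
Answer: -214803129/178360 ≈ -1204.3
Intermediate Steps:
u = -44/65 (u = 2/(-3 + 1/22) = 2/(-65/22) = 2*(-22/65) = -44/65 ≈ -0.67692)
P(J, G) = -216/65 (P(J, G) = -4 - 1*(-44/65) = -4 + 44/65 = -216/65)
l = 8231/2744 (l = 3 - 1/(-2*(-53) + 2638) = 3 - 1/(106 + 2638) = 3 - 1/2744 = 8231/2744 ≈ 2.9996)
(P(8, 25) - 1*1204) + l = (-216/65 - 1*1204) + 8231/2744 = (-216/65 - 1204) + 8231/2744 = -78476/65 + 8231/2744 = -214803129/178360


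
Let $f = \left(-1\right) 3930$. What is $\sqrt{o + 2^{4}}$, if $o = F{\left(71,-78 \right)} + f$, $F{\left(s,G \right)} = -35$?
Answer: $i \sqrt{3949} \approx 62.841 i$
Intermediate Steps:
$f = -3930$
$o = -3965$ ($o = -35 - 3930 = -3965$)
$\sqrt{o + 2^{4}} = \sqrt{-3965 + 2^{4}} = \sqrt{-3965 + 16} = \sqrt{-3949} = i \sqrt{3949}$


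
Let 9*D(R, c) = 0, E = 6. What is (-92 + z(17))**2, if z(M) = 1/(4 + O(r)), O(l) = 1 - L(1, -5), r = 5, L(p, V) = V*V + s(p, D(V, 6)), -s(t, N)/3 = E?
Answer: 34225/4 ≈ 8556.3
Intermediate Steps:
D(R, c) = 0 (D(R, c) = (1/9)*0 = 0)
s(t, N) = -18 (s(t, N) = -3*6 = -18)
L(p, V) = -18 + V**2 (L(p, V) = V*V - 18 = V**2 - 18 = -18 + V**2)
O(l) = -6 (O(l) = 1 - (-18 + (-5)**2) = 1 - (-18 + 25) = 1 - 1*7 = 1 - 7 = -6)
z(M) = -1/2 (z(M) = 1/(4 - 6) = 1/(-2) = -1/2)
(-92 + z(17))**2 = (-92 - 1/2)**2 = (-185/2)**2 = 34225/4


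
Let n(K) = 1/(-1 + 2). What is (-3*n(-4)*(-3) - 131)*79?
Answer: -9638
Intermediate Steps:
n(K) = 1 (n(K) = 1/1 = 1)
(-3*n(-4)*(-3) - 131)*79 = (-3*1*(-3) - 131)*79 = (-3*(-3) - 131)*79 = (9 - 131)*79 = -122*79 = -9638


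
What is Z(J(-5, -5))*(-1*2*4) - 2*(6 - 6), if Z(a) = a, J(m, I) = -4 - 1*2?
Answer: 48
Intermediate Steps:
J(m, I) = -6 (J(m, I) = -4 - 2 = -6)
Z(J(-5, -5))*(-1*2*4) - 2*(6 - 6) = -6*(-1*2)*4 - 2*(6 - 6) = -(-12)*4 - 2*0 = -6*(-8) + 0 = 48 + 0 = 48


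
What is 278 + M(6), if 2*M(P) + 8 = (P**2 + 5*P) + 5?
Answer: 619/2 ≈ 309.50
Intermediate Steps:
M(P) = -3/2 + P**2/2 + 5*P/2 (M(P) = -4 + ((P**2 + 5*P) + 5)/2 = -4 + (5 + P**2 + 5*P)/2 = -4 + (5/2 + P**2/2 + 5*P/2) = -3/2 + P**2/2 + 5*P/2)
278 + M(6) = 278 + (-3/2 + (1/2)*6**2 + (5/2)*6) = 278 + (-3/2 + (1/2)*36 + 15) = 278 + (-3/2 + 18 + 15) = 278 + 63/2 = 619/2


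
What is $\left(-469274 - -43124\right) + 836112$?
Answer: $409962$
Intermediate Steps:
$\left(-469274 - -43124\right) + 836112 = \left(-469274 + \left(-1496319 + 1539443\right)\right) + 836112 = \left(-469274 + 43124\right) + 836112 = -426150 + 836112 = 409962$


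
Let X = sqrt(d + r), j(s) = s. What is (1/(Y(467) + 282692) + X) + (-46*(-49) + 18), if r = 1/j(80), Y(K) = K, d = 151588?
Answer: 643337249/283159 + 3*sqrt(6737245)/20 ≈ 2661.3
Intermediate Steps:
r = 1/80 ≈ 0.012500
X = 3*sqrt(6737245)/20 (X = sqrt(151588 + 1/80) = sqrt(12127041/80) = 3*sqrt(6737245)/20 ≈ 389.34)
(1/(Y(467) + 282692) + X) + (-46*(-49) + 18) = (1/(467 + 282692) + 3*sqrt(6737245)/20) + (-46*(-49) + 18) = (1/283159 + 3*sqrt(6737245)/20) + (2254 + 18) = (1/283159 + 3*sqrt(6737245)/20) + 2272 = 643337249/283159 + 3*sqrt(6737245)/20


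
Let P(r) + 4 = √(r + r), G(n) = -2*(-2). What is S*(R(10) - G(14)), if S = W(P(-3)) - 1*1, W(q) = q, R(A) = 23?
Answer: -95 + 19*I*√6 ≈ -95.0 + 46.54*I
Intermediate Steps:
G(n) = 4
P(r) = -4 + √2*√r (P(r) = -4 + √(r + r) = -4 + √(2*r) = -4 + √2*√r)
S = -5 + I*√6 (S = (-4 + √2*√(-3)) - 1*1 = (-4 + √2*(I*√3)) - 1 = (-4 + I*√6) - 1 = -5 + I*√6 ≈ -5.0 + 2.4495*I)
S*(R(10) - G(14)) = (-5 + I*√6)*(23 - 1*4) = (-5 + I*√6)*(23 - 4) = (-5 + I*√6)*19 = -95 + 19*I*√6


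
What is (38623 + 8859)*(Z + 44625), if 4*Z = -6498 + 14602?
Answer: 2215082782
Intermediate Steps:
Z = 2026 (Z = (-6498 + 14602)/4 = (¼)*8104 = 2026)
(38623 + 8859)*(Z + 44625) = (38623 + 8859)*(2026 + 44625) = 47482*46651 = 2215082782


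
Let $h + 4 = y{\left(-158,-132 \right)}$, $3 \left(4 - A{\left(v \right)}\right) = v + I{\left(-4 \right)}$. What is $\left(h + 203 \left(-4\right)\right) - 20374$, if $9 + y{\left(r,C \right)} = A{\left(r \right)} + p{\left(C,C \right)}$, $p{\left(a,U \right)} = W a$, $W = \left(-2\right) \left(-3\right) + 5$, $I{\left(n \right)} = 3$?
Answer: $- \frac{67786}{3} \approx -22595.0$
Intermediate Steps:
$A{\left(v \right)} = 3 - \frac{v}{3}$ ($A{\left(v \right)} = 4 - \frac{v + 3}{3} = 4 - \frac{3 + v}{3} = 4 - \left(1 + \frac{v}{3}\right) = 3 - \frac{v}{3}$)
$W = 11$ ($W = 6 + 5 = 11$)
$p{\left(a,U \right)} = 11 a$
$y{\left(r,C \right)} = -6 + 11 C - \frac{r}{3}$ ($y{\left(r,C \right)} = -9 - \left(-3 - 11 C + \frac{r}{3}\right) = -9 + \left(3 + 11 C - \frac{r}{3}\right) = -6 + 11 C - \frac{r}{3}$)
$h = - \frac{4228}{3}$ ($h = -4 - \frac{4216}{3} = - \frac{4228}{3} \approx -1409.3$)
$\left(h + 203 \left(-4\right)\right) - 20374 = \left(- \frac{4228}{3} + 203 \left(-4\right)\right) - 20374 = \left(- \frac{4228}{3} - 812\right) - 20374 = - \frac{6664}{3} - 20374 = - \frac{67786}{3}$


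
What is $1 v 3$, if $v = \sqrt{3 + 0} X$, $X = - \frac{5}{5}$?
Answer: $- 3 \sqrt{3} \approx -5.1962$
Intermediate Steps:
$X = -1$ ($X = \left(-5\right) \frac{1}{5} = -1$)
$v = - \sqrt{3}$ ($v = \sqrt{3 + 0} \left(-1\right) = \sqrt{3} \left(-1\right) = - \sqrt{3} \approx -1.732$)
$1 v 3 = 1 \left(- \sqrt{3}\right) 3 = - \sqrt{3} \cdot 3 = - 3 \sqrt{3}$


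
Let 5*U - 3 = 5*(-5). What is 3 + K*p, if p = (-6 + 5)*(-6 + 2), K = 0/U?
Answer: 3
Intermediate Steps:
U = -22/5 (U = 3/5 + (5*(-5))/5 = 3/5 + (1/5)*(-25) = 3/5 - 5 = -22/5 ≈ -4.4000)
K = 0 (K = 0/(-22/5) = 0*(-5/22) = 0)
p = 4 (p = -1*(-4) = 4)
3 + K*p = 3 + 0*4 = 3 + 0 = 3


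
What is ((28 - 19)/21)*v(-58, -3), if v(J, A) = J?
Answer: -174/7 ≈ -24.857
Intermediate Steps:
((28 - 19)/21)*v(-58, -3) = ((28 - 19)/21)*(-58) = (9*(1/21))*(-58) = (3/7)*(-58) = -174/7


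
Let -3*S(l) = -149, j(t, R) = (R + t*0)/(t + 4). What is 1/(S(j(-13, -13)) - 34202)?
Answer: -3/102457 ≈ -2.9281e-5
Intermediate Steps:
j(t, R) = R/(4 + t) (j(t, R) = (R + 0)/(4 + t) = R/(4 + t))
S(l) = 149/3 (S(l) = -⅓*(-149) = 149/3)
1/(S(j(-13, -13)) - 34202) = 1/(149/3 - 34202) = 1/(-102457/3) = -3/102457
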